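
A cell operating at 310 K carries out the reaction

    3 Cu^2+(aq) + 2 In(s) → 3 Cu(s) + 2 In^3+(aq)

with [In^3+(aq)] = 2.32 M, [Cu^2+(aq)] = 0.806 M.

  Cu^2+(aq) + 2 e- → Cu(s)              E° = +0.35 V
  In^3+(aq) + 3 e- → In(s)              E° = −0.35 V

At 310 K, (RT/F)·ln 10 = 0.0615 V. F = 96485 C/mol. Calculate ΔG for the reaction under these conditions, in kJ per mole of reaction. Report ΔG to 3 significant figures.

E°cell = +0.35 − (−0.35) = +0.70 V; the balanced reaction transfers n = 6 electrons.
Q = [In^3+(aq)]^2 / [Cu^2+(aq)]^3 = 10.3, so log Q = 1.012 and E = +0.70 − (0.0615/6)(1.012) = +0.6896 V.
ΔG = −nFE = −(6)(96485)(+0.6896) J/mol = −399 kJ/mol.

−399 kJ/mol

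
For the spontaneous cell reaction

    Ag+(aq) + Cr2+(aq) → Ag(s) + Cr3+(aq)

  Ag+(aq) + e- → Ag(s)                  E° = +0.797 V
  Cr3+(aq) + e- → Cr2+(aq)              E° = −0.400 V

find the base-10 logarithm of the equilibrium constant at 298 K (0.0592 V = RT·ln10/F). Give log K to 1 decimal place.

log K = 20.2

The Ag⁺/Ag couple is reduced (cathode); E°cell = +0.797 − (−0.400) = +1.197 V with n = 1.
At equilibrium E = 0, so log K = nE°cell / 0.0592 = (1)(+1.197) / 0.0592 = 20.2.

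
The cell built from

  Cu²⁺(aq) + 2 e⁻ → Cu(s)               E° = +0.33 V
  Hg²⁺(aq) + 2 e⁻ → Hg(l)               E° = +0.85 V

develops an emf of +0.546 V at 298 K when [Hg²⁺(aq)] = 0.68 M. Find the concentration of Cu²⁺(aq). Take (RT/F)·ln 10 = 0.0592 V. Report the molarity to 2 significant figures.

With Hg²⁺/Hg at the cathode and Cu²⁺/Cu at the anode, E°cell = +0.85 − (+0.33) = +0.52 V (n = 2).
Since E = E° − (0.0592/n)·log Q, log Q = n(E° − E)/0.0592 = −0.878.
The balanced reaction is Hg²⁺(aq) + Cu(s) → Hg(l) + Cu²⁺(aq), so Q = [Cu²⁺(aq)] / [Hg²⁺(aq)].
Solving for the unknown gives log [Cu²⁺(aq)] = −1.045, so [Cu²⁺(aq)] ≈ 0.090 M.

0.090 M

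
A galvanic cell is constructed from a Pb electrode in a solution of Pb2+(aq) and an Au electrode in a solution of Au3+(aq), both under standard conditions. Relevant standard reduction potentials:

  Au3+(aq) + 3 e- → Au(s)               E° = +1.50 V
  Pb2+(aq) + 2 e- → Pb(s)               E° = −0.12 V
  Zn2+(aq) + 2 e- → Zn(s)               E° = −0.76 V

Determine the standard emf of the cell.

The Au³⁺/Au couple has the higher E°, so Au ion is reduced (cathode) and Pb is oxidized (anode).
E°cell = E°(cathode) − E°(anode) = +1.50 − (−0.12) = +1.62 V.

+1.62 V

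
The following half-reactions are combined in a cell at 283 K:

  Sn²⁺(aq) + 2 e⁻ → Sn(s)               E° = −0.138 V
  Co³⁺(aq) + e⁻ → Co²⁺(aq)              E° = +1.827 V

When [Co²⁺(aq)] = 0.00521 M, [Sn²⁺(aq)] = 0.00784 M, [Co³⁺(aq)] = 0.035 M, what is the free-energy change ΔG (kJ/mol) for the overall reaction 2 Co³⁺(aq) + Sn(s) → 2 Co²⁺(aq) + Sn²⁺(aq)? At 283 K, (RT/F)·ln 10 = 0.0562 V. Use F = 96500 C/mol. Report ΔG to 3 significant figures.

The standard cell potential is +1.827 − (−0.138) = +1.965 V, with n = 2 electrons in the balanced equation.
Q = ([Co²⁺(aq)]^2·[Sn²⁺(aq)]) / [Co³⁺(aq)]^2 = 0.000174, so log Q = −3.760 and E = +1.965 − (0.0562/2)(−3.760) = +2.0707 V.
Then ΔG = −nFE = −2 × 96500 × +2.0707 J/mol = −400 kJ/mol.

−400 kJ/mol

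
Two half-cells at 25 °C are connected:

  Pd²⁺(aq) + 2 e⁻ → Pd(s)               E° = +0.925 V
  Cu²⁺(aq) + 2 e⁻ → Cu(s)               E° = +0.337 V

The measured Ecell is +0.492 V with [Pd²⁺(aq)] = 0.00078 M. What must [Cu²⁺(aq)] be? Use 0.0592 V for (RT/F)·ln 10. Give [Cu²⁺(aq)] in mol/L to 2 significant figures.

1.4 M

Pd²⁺/Pd is the cathode (higher E°); E°cell = +0.925 − (+0.337) = +0.588 V with n = 2.
Since E = E° − (0.0592/n)·log Q, log Q = n(E° − E)/0.0592 = 3.243.
For Pd²⁺(aq) + Cu(s) → Pd(s) + Cu²⁺(aq), the reaction quotient is Q = [Cu²⁺(aq)] / [Pd²⁺(aq)].
Solving for the unknown gives log [Cu²⁺(aq)] = 0.135, so [Cu²⁺(aq)] ≈ 1.4 M.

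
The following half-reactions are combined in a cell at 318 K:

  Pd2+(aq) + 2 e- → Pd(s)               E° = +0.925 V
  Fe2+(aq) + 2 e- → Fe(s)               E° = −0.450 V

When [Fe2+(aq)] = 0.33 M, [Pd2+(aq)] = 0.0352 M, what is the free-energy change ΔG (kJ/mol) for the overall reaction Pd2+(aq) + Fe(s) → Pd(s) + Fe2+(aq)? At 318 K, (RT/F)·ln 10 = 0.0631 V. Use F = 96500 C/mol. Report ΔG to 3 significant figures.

With Pd²⁺/Pd reduced at the cathode, E°cell = +0.925 − (−0.450) = +1.375 V and n = 2.
The reaction quotient is [Fe2+(aq)] / [Pd2+(aq)] = 9.38; by Nernst, E = +1.375 − (0.0631/2)(0.972) = +1.3443 V.
Finally ΔG = −nFE = −(2)(96500 C/mol)(+1.3443 V) = −259 kJ/mol.

−259 kJ/mol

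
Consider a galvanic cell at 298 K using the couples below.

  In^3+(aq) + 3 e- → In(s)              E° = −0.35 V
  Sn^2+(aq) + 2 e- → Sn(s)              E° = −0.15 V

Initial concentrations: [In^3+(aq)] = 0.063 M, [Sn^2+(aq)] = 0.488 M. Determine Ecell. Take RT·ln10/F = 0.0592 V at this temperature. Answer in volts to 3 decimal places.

+0.214 V

Since E°(Sn²⁺/Sn) > E°(In³⁺/In), Sn²⁺/Sn serves as the cathode.
The standard potential is −0.15 − (−0.35) = +0.20 V and the balanced reaction transfers n = 6 electrons.
The balanced reaction is 3 Sn^2+(aq) + 2 In(s) → 3 Sn(s) + 2 In^3+(aq), so Q = [In^3+(aq)]^2 / [Sn^2+(aq)]^3 = 0.0342 and log Q = −1.467.
By the Nernst equation, E = +0.20 − (0.0592/6)·(−1.467) = +0.214 V.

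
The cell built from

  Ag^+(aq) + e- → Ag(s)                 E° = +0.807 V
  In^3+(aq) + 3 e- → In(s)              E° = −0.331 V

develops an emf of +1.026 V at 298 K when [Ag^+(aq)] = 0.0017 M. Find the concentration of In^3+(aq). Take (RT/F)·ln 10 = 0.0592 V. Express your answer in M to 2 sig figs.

0.0023 M

The Ag⁺/Ag couple has the larger reduction potential, so it is the cathode: E°cell = +0.807 − (−0.331) = +1.138 V and n = 3.
Rearranging E = E° − (0.0592/n)·log Q gives log Q = 3(+1.138 − (+1.026))/0.0592 = 5.676.
For 3 Ag^+(aq) + In(s) → 3 Ag(s) + In^3+(aq), the reaction quotient is Q = [In^3+(aq)] / [Ag^+(aq)]^3.
Solving for the unknown gives log [In^3+(aq)] = −2.633, so [In^3+(aq)] ≈ 0.0023 M.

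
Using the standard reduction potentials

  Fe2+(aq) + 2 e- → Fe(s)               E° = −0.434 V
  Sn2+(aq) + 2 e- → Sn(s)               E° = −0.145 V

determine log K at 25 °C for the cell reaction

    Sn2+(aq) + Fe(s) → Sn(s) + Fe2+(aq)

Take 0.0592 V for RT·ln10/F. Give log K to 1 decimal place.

log K = 9.8

The Sn²⁺/Sn couple is reduced (cathode); E°cell = −0.145 − (−0.434) = +0.289 V with n = 2.
At equilibrium E = 0, so log K = nE°cell / 0.0592 = (2)(+0.289) / 0.0592 = 9.8.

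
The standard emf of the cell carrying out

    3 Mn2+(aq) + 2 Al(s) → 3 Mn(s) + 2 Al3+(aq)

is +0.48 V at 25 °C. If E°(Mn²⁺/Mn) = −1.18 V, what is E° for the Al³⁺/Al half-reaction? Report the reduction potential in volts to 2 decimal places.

In the reaction as written the Mn²⁺/Mn couple is reduced (cathode) and Al³⁺/Al is oxidized (anode), so E°cell = E°(Mn²⁺/Mn) − E°(Al³⁺/Al).
E°(Al³⁺/Al) = E°(cathode) − E°cell = −1.18 − (+0.48) = −1.66 V.

−1.66 V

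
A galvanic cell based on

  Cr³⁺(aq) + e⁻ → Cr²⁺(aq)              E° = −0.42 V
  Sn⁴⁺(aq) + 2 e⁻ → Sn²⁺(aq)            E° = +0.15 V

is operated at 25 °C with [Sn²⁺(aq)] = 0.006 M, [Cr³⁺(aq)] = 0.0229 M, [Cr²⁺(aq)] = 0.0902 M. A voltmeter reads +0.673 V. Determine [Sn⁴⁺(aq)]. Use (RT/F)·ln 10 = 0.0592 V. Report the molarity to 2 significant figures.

1.2 M

Sn⁴⁺/Sn²⁺ is the cathode (higher E°); E°cell = +0.15 − (−0.42) = +0.57 V with n = 2.
Rearranging E = E° − (0.0592/n)·log Q gives log Q = 2(+0.57 − (+0.673))/0.0592 = −3.480.
Balancing electrons gives Sn⁴⁺(aq) + 2 Cr²⁺(aq) → Sn²⁺(aq) + 2 Cr³⁺(aq); thus Q = ([Sn²⁺(aq)]·[Cr³⁺(aq)]^2) / ([Sn⁴⁺(aq)]·[Cr²⁺(aq)]^2).
Substituting the known concentrations and solving, log [Sn⁴⁺(aq)] = 0.067 and [Sn⁴⁺(aq)] = 1.2 M.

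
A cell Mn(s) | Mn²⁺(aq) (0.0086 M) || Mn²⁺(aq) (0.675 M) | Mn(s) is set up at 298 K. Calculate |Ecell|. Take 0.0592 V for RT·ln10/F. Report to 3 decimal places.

For a concentration cell E°cell = 0, since both electrodes use the same couple.
The compartment with the higher Mn²⁺(aq) concentration (0.675 M) acts as the cathode; ions are reduced there and produced at the dilute (0.0086 M) anode.
With n = 2, Ecell = −(0.0592/2)·log([dilute]/[conc]) = −(0.0592/2)·log(0.0086/0.675) = +0.056 V.

0.056 V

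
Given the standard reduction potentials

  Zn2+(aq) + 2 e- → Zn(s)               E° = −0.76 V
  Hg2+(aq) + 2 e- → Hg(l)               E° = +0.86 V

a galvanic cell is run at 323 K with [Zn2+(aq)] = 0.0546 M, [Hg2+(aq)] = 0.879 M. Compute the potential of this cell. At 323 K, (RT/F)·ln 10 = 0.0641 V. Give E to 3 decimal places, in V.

Hg²⁺/Hg is reduced (cathode, E° = +0.86 V) and Zn²⁺/Zn is oxidized (anode).
E°cell = +0.86 − (−0.76) = +1.62 V, with n = 2 electrons transferred.
Balancing gives Hg2+(aq) + Zn(s) → Hg(l) + Zn2+(aq); hence Q = [Zn2+(aq)] / [Hg2+(aq)] = 0.0621 (log Q = −1.207).
By the Nernst equation, E = +1.62 − (0.0641/2)·(−1.207) = +1.659 V.

+1.659 V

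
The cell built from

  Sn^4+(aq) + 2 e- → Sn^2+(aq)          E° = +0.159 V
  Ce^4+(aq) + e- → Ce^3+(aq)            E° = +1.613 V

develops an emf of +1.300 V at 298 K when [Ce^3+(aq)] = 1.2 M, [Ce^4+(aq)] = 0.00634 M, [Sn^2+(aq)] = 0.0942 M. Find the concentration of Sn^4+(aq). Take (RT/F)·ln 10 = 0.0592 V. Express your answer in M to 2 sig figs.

0.42 M

Ce⁴⁺/Ce³⁺ is the cathode (higher E°); E°cell = +1.613 − (+0.159) = +1.454 V with n = 2.
From the Nernst equation, log Q = n(E° − E)/0.0592 = 2·(+1.454 − (+1.300))/0.0592 = 5.203.
The balanced reaction is 2 Ce^4+(aq) + Sn^2+(aq) → 2 Ce^3+(aq) + Sn^4+(aq), so Q = ([Ce^3+(aq)]^2·[Sn^4+(aq)]) / ([Ce^4+(aq)]^2·[Sn^2+(aq)]).
Isolating [Sn^4+(aq)] in Q = 10^{5.203} yields log [Sn^4+(aq)] = −0.377, i.e. 0.42 M.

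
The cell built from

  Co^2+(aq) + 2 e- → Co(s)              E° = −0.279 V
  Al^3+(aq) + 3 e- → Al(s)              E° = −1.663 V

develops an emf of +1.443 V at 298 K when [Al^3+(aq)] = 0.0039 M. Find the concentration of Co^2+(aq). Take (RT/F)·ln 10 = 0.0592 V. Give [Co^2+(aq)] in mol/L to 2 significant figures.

The Co²⁺/Co couple has the larger reduction potential, so it is the cathode: E°cell = −0.279 − (−1.663) = +1.384 V and n = 6.
From the Nernst equation, log Q = n(E° − E)/0.0592 = 6·(+1.384 − (+1.443))/0.0592 = −5.980.
The balanced reaction is 3 Co^2+(aq) + 2 Al(s) → 3 Co(s) + 2 Al^3+(aq), so Q = [Al^3+(aq)]^2 / [Co^2+(aq)]^3.
Substituting the known concentrations and solving, log [Co^2+(aq)] = 0.387 and [Co^2+(aq)] = 2.4 M.

2.4 M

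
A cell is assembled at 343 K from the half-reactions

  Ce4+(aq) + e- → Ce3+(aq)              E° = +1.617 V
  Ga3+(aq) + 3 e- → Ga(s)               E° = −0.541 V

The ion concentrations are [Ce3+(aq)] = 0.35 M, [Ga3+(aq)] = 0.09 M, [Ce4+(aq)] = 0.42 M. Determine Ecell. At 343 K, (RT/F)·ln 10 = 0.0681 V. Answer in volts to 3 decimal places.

Since E°(Ce⁴⁺/Ce³⁺) > E°(Ga³⁺/Ga), Ce⁴⁺/Ce³⁺ serves as the cathode.
E°cell = +1.617 − (−0.541) = +2.158 V, with n = 3 electrons transferred.
The balanced reaction is 3 Ce4+(aq) + Ga(s) → 3 Ce3+(aq) + Ga3+(aq), so Q = ([Ce3+(aq)]^3·[Ga3+(aq)]) / [Ce4+(aq)]^3 = 0.0521 and log Q = −1.283.
By the Nernst equation, E = +2.158 − (0.0681/3)·(−1.283) = +2.187 V.

+2.187 V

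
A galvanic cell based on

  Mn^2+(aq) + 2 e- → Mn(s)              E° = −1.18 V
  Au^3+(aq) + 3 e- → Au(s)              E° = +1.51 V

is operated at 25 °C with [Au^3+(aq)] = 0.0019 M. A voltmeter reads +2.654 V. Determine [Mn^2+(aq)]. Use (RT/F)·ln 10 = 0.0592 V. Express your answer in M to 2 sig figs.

0.25 M

Au³⁺/Au is the cathode (higher E°); E°cell = +1.51 − (−1.18) = +2.69 V with n = 6.
From the Nernst equation, log Q = n(E° − E)/0.0592 = 6·(+2.69 − (+2.654))/0.0592 = 3.649.
For 2 Au^3+(aq) + 3 Mn(s) → 2 Au(s) + 3 Mn^2+(aq), the reaction quotient is Q = [Mn^2+(aq)]^3 / [Au^3+(aq)]^2.
Isolating [Mn^2+(aq)] in Q = 10^{3.649} yields log [Mn^2+(aq)] = −0.598, i.e. 0.25 M.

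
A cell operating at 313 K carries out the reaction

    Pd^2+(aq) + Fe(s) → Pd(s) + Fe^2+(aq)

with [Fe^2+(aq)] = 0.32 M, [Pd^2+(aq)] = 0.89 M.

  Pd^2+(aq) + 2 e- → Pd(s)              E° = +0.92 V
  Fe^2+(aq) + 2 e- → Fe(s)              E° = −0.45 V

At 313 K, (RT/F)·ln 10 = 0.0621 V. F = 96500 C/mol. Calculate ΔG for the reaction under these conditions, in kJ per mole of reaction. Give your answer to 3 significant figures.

−267 kJ/mol

The standard cell potential is +0.92 − (−0.45) = +1.37 V, with n = 2 electrons in the balanced equation.
Here Q = [Fe^2+(aq)] / [Pd^2+(aq)] = 0.36 (log Q = −0.444), giving E = +1.37 − (0.0621/2)·(−0.444) = +1.3838 V.
Then ΔG = −nFE = −2 × 96500 × +1.3838 J/mol = −267 kJ/mol.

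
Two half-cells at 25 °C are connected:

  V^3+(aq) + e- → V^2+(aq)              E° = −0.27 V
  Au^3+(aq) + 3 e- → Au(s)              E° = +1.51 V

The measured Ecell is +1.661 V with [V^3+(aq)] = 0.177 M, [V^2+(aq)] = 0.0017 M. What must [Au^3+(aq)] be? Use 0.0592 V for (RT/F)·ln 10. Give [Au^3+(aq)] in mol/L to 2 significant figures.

Au³⁺/Au is the cathode (higher E°); E°cell = +1.51 − (−0.27) = +1.78 V with n = 3.
Since E = E° − (0.0592/n)·log Q, log Q = n(E° − E)/0.0592 = 6.030.
The balanced reaction is Au^3+(aq) + 3 V^2+(aq) → Au(s) + 3 V^3+(aq), so Q = [V^3+(aq)]^3 / ([Au^3+(aq)]·[V^2+(aq)]^3).
Isolating [Au^3+(aq)] in Q = 10^{6.030} yields log [Au^3+(aq)] = 0.023, i.e. 1.1 M.

1.1 M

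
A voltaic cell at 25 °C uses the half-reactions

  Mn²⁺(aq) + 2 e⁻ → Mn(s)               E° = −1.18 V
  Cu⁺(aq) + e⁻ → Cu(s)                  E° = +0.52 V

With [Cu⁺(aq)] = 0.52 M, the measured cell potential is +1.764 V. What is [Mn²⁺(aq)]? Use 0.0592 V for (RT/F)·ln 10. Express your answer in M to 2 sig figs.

The Cu⁺/Cu couple has the larger reduction potential, so it is the cathode: E°cell = +0.52 − (−1.18) = +1.70 V and n = 2.
Since E = E° − (0.0592/n)·log Q, log Q = n(E° − E)/0.0592 = −2.162.
Balancing electrons gives 2 Cu⁺(aq) + Mn(s) → 2 Cu(s) + Mn²⁺(aq); thus Q = [Mn²⁺(aq)] / [Cu⁺(aq)]^2.
Substituting the known concentrations and solving, log [Mn²⁺(aq)] = −2.730 and [Mn²⁺(aq)] = 0.0019 M.

0.0019 M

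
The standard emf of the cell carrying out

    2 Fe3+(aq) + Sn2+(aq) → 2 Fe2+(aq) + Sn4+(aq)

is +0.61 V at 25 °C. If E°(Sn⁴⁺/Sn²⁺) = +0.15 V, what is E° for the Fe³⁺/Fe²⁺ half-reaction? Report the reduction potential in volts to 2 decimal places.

In the reaction as written the Fe³⁺/Fe²⁺ couple is reduced (cathode) and Sn⁴⁺/Sn²⁺ is oxidized (anode), so E°cell = E°(Fe³⁺/Fe²⁺) − E°(Sn⁴⁺/Sn²⁺).
E°(Fe³⁺/Fe²⁺) = E°cell + E°(anode) = +0.61 + (+0.15) = +0.76 V.

+0.76 V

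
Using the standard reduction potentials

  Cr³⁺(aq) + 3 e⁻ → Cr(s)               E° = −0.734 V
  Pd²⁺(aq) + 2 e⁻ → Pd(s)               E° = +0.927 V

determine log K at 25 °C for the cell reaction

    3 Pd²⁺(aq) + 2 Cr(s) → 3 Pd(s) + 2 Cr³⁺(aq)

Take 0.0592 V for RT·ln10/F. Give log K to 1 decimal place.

The Pd²⁺/Pd couple is reduced (cathode); E°cell = +0.927 − (−0.734) = +1.661 V with n = 6.
At equilibrium E = 0, so log K = nE°cell / 0.0592 = (6)(+1.661) / 0.0592 = 168.3.

log K = 168.3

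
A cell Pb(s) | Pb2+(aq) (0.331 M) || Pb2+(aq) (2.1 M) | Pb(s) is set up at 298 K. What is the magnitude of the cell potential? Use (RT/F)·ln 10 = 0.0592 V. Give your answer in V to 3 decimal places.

For a concentration cell E°cell = 0, since both electrodes use the same couple.
The compartment with the higher Pb2+(aq) concentration (2.1 M) acts as the cathode; ions are reduced there and produced at the dilute (0.331 M) anode.
With n = 2, Ecell = −(0.0592/2)·log([dilute]/[conc]) = −(0.0592/2)·log(0.331/2.1) = +0.024 V.

0.024 V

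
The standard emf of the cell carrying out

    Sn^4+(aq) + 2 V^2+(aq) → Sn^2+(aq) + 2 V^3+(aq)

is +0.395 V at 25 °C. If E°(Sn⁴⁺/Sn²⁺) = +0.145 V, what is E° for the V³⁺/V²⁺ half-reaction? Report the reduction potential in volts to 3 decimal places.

In the reaction as written the Sn⁴⁺/Sn²⁺ couple is reduced (cathode) and V³⁺/V²⁺ is oxidized (anode), so E°cell = E°(Sn⁴⁺/Sn²⁺) − E°(V³⁺/V²⁺).
E°(V³⁺/V²⁺) = E°(cathode) − E°cell = +0.145 − (+0.395) = −0.250 V.

−0.250 V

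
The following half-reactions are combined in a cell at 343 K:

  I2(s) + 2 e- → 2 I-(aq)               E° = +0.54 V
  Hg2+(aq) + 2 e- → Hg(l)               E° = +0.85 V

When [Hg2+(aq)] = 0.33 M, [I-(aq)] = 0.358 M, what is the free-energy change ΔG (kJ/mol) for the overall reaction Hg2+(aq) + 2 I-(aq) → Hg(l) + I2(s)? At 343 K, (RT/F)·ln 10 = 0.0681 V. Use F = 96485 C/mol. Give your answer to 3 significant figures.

−50.8 kJ/mol

The standard cell potential is +0.85 − (+0.54) = +0.31 V, with n = 2 electrons in the balanced equation.
Here Q = 1 / ([Hg2+(aq)]·[I-(aq)]^2) = 23.6 (log Q = 1.374), giving E = +0.31 − (0.0681/2)·(1.374) = +0.2632 V.
Then ΔG = −nFE = −2 × 96485 × +0.2632 J/mol = −50.8 kJ/mol.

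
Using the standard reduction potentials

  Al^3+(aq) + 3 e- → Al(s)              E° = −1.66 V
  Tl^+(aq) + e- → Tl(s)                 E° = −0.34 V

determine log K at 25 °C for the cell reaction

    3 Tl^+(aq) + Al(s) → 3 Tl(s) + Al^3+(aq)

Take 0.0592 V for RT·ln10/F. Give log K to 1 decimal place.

The Tl⁺/Tl couple is reduced (cathode); E°cell = −0.34 − (−1.66) = +1.32 V with n = 3.
At equilibrium E = 0, so log K = nE°cell / 0.0592 = (3)(+1.32) / 0.0592 = 66.9.

log K = 66.9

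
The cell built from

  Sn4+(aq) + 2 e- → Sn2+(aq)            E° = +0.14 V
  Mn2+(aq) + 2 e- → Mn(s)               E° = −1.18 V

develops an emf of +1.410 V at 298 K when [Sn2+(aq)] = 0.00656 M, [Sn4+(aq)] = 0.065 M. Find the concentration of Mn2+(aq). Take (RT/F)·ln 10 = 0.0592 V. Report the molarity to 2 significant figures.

0.0090 M

The Sn⁴⁺/Sn²⁺ couple has the larger reduction potential, so it is the cathode: E°cell = +0.14 − (−1.18) = +1.32 V and n = 2.
Since E = E° − (0.0592/n)·log Q, log Q = n(E° − E)/0.0592 = −3.041.
The balanced reaction is Sn4+(aq) + Mn(s) → Sn2+(aq) + Mn2+(aq), so Q = ([Sn2+(aq)]·[Mn2+(aq)]) / [Sn4+(aq)].
Solving for the unknown gives log [Mn2+(aq)] = −2.045, so [Mn2+(aq)] ≈ 0.0090 M.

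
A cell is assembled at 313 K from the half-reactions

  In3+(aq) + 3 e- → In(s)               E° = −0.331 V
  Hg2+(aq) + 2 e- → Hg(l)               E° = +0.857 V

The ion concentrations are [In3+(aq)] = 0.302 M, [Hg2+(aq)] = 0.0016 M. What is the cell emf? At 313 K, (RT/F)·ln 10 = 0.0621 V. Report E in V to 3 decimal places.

The Hg²⁺/Hg couple has the more positive E°, so it is the cathode; In³⁺/In is the anode.
The standard potential is +0.857 − (−0.331) = +1.188 V and the balanced reaction transfers n = 6 electrons.
The balanced reaction is 3 Hg2+(aq) + 2 In(s) → 3 Hg(l) + 2 In3+(aq), so Q = [In3+(aq)]^2 / [Hg2+(aq)]^3 = 2.23×10^7 and log Q = 7.348.
By the Nernst equation, E = +1.188 − (0.0621/6)·(7.348) = +1.112 V.

+1.112 V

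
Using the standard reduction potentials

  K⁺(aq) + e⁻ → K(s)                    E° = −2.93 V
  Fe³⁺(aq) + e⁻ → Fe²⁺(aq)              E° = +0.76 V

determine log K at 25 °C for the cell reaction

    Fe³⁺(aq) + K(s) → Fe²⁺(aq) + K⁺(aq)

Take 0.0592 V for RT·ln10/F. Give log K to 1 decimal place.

log K = 62.3

The Fe³⁺/Fe²⁺ couple is reduced (cathode); E°cell = +0.76 − (−2.93) = +3.69 V with n = 1.
At equilibrium E = 0, so log K = nE°cell / 0.0592 = (1)(+3.69) / 0.0592 = 62.3.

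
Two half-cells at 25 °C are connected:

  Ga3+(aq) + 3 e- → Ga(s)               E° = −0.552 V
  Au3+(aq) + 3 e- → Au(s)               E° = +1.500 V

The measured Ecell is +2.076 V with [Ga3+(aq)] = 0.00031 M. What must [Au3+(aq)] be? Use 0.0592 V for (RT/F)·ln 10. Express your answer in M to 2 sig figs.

0.0051 M

With Au³⁺/Au at the cathode and Ga³⁺/Ga at the anode, E°cell = +1.500 − (−0.552) = +2.052 V (n = 3).
Rearranging E = E° − (0.0592/n)·log Q gives log Q = 3(+2.052 − (+2.076))/0.0592 = −1.216.
For Au3+(aq) + Ga(s) → Au(s) + Ga3+(aq), the reaction quotient is Q = [Ga3+(aq)] / [Au3+(aq)].
Isolating [Au3+(aq)] in Q = 10^{−1.216} yields log [Au3+(aq)] = −2.293, i.e. 0.0051 M.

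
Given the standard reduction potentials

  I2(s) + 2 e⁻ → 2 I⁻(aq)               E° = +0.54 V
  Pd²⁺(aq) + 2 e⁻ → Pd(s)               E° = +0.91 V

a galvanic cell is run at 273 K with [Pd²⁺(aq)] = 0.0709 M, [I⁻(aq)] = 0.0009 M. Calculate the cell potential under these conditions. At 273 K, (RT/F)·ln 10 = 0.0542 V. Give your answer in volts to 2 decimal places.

+0.17 V

The Pd²⁺/Pd couple has the more positive E°, so it is the cathode; I₂/I⁻ is the anode.
E°cell = E°cat − E°an = +0.91 − (+0.54) = +0.37 V; n = 2.
Balancing gives Pd²⁺(aq) + 2 I⁻(aq) → Pd(s) + I2(s); hence Q = 1 / ([Pd²⁺(aq)]·[I⁻(aq)]^2) = 1.74×10^7 (log Q = 7.241).
Applying E = E° − (RT ln10/nF)·log Q gives +0.37 − (0.0542/2)(7.241) = +0.17 V.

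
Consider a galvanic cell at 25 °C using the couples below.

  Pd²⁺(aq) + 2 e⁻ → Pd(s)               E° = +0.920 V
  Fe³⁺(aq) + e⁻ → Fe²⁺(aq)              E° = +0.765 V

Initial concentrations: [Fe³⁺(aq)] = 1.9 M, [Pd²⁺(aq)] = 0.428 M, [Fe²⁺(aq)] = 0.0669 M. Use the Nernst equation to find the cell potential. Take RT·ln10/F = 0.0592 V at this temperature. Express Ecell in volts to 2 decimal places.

+0.06 V

Pd²⁺/Pd is reduced (cathode, E° = +0.920 V) and Fe³⁺/Fe²⁺ is oxidized (anode).
E°cell = +0.920 − (+0.765) = +0.155 V, with n = 2 electrons transferred.
The balanced reaction is Pd²⁺(aq) + 2 Fe²⁺(aq) → Pd(s) + 2 Fe³⁺(aq), so Q = [Fe³⁺(aq)]^2 / ([Pd²⁺(aq)]·[Fe²⁺(aq)]^2) = 1.88×10^3 and log Q = 3.275.
E = E° − (0.0592/n)·log Q = +0.155 − (0.0592/2)(3.275) = +0.06 V.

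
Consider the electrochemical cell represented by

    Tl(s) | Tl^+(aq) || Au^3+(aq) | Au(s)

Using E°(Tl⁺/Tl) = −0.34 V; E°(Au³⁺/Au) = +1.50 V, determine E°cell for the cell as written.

+1.84 V

By convention the left-hand electrode in cell notation is the anode (oxidation) and the right-hand electrode is the cathode (reduction).
E°cell = E°(right) − E°(left) = +1.50 − (−0.34) = +1.84 V.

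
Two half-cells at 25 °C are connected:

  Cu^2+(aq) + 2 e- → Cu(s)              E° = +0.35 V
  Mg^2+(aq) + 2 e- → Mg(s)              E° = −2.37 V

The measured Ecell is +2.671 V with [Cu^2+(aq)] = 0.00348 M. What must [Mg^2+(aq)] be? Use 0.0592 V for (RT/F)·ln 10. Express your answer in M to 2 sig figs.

The Cu²⁺/Cu couple has the larger reduction potential, so it is the cathode: E°cell = +0.35 − (−2.37) = +2.72 V and n = 2.
From the Nernst equation, log Q = n(E° − E)/0.0592 = 2·(+2.72 − (+2.671))/0.0592 = 1.655.
The balanced reaction is Cu^2+(aq) + Mg(s) → Cu(s) + Mg^2+(aq), so Q = [Mg^2+(aq)] / [Cu^2+(aq)].
Substituting the known concentrations and solving, log [Mg^2+(aq)] = −0.803 and [Mg^2+(aq)] = 0.16 M.

0.16 M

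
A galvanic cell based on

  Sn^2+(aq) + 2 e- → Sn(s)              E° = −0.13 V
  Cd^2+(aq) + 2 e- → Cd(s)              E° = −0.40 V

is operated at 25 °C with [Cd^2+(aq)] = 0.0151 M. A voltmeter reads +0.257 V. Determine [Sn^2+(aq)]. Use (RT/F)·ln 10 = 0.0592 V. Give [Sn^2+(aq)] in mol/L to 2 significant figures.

With Sn²⁺/Sn at the cathode and Cd²⁺/Cd at the anode, E°cell = −0.13 − (−0.40) = +0.27 V (n = 2).
Rearranging E = E° − (0.0592/n)·log Q gives log Q = 2(+0.27 − (+0.257))/0.0592 = 0.439.
For Sn^2+(aq) + Cd(s) → Sn(s) + Cd^2+(aq), the reaction quotient is Q = [Cd^2+(aq)] / [Sn^2+(aq)].
Isolating [Sn^2+(aq)] in Q = 10^{0.439} yields log [Sn^2+(aq)] = −2.260, i.e. 0.0055 M.

0.0055 M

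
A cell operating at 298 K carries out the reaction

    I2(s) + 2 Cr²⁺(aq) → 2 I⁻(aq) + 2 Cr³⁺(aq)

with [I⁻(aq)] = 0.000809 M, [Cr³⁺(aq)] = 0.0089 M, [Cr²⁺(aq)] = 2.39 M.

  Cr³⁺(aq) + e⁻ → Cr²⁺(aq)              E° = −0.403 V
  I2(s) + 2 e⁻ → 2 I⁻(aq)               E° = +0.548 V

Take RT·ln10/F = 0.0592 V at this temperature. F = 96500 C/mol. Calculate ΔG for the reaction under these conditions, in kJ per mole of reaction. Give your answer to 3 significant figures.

−247 kJ/mol

With I₂/I⁻ reduced at the cathode, E°cell = +0.548 − (−0.403) = +0.951 V and n = 2.
The reaction quotient is ([I⁻(aq)]^2·[Cr³⁺(aq)]^2) / [Cr²⁺(aq)]^2 = 9.08×10^−12; by Nernst, E = +0.951 − (0.0592/2)(−11.042) = +1.2778 V.
Finally ΔG = −nFE = −(2)(96500 C/mol)(+1.2778 V) = −247 kJ/mol.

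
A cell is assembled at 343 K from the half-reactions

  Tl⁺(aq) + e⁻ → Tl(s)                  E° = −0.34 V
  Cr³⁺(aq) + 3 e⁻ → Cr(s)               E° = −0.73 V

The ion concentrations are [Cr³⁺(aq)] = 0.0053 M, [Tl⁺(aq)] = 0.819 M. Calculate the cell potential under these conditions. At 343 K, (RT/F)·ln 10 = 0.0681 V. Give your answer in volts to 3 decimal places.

+0.436 V

Tl⁺/Tl is reduced (cathode, E° = −0.34 V) and Cr³⁺/Cr is oxidized (anode).
The standard potential is −0.34 − (−0.73) = +0.39 V and the balanced reaction transfers n = 3 electrons.
For the overall reaction 3 Tl⁺(aq) + Cr(s) → 3 Tl(s) + Cr³⁺(aq), Q = [Cr³⁺(aq)] / [Tl⁺(aq)]^3 = 0.00965, giving log Q = −2.016.
Applying E = E° − (RT ln10/nF)·log Q gives +0.39 − (0.0681/3)(−2.016) = +0.436 V.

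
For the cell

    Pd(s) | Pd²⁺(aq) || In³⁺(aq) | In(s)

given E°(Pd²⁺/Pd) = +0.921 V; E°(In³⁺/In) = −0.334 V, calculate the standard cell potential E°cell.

By convention the left-hand electrode in cell notation is the anode (oxidation) and the right-hand electrode is the cathode (reduction).
E°cell = E°(right) − E°(left) = −0.334 − (+0.921) = −1.255 V.
The negative sign shows that, as written, the cell would require an external voltage to drive the reaction.

−1.255 V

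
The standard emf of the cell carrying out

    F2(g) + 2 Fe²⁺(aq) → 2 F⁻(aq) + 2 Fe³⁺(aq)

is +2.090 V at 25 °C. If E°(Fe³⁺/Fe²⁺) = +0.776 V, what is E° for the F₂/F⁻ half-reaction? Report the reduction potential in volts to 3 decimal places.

In the reaction as written the F₂/F⁻ couple is reduced (cathode) and Fe³⁺/Fe²⁺ is oxidized (anode), so E°cell = E°(F₂/F⁻) − E°(Fe³⁺/Fe²⁺).
E°(F₂/F⁻) = E°cell + E°(anode) = +2.090 + (+0.776) = +2.866 V.

+2.866 V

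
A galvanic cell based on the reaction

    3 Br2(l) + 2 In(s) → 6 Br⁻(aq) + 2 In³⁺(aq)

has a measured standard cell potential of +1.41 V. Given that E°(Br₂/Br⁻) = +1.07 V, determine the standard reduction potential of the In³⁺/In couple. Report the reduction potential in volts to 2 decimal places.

In the reaction as written the Br₂/Br⁻ couple is reduced (cathode) and In³⁺/In is oxidized (anode), so E°cell = E°(Br₂/Br⁻) − E°(In³⁺/In).
E°(In³⁺/In) = E°(cathode) − E°cell = +1.07 − (+1.41) = −0.34 V.

−0.34 V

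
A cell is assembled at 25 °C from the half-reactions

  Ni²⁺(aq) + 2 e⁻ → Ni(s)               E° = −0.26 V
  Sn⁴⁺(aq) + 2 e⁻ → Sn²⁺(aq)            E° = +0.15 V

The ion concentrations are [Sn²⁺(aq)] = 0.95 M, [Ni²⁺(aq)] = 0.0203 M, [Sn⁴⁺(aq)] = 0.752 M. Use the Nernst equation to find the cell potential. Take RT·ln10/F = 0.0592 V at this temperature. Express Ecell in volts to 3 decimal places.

The Sn⁴⁺/Sn²⁺ couple has the more positive E°, so it is the cathode; Ni²⁺/Ni is the anode.
E°cell = +0.15 − (−0.26) = +0.41 V, with n = 2 electrons transferred.
The balanced reaction is Sn⁴⁺(aq) + Ni(s) → Sn²⁺(aq) + Ni²⁺(aq), so Q = ([Sn²⁺(aq)]·[Ni²⁺(aq)]) / [Sn⁴⁺(aq)] = 0.0256 and log Q = −1.591.
Applying E = E° − (RT ln10/nF)·log Q gives +0.41 − (0.0592/2)(−1.591) = +0.457 V.

+0.457 V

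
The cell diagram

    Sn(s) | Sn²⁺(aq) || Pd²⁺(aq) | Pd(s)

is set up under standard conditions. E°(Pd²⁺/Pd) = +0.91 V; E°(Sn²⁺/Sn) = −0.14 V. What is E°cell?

+1.05 V

By convention the left-hand electrode in cell notation is the anode (oxidation) and the right-hand electrode is the cathode (reduction).
E°cell = E°(right) − E°(left) = +0.91 − (−0.14) = +1.05 V.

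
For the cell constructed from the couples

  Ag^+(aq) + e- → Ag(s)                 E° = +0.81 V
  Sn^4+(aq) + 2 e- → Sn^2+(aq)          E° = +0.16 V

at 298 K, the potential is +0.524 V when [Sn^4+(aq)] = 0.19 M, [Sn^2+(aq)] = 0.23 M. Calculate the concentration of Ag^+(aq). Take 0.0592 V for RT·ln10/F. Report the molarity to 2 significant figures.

0.0068 M

The Ag⁺/Ag couple has the larger reduction potential, so it is the cathode: E°cell = +0.81 − (+0.16) = +0.65 V and n = 2.
Since E = E° − (0.0592/n)·log Q, log Q = n(E° − E)/0.0592 = 4.257.
The balanced reaction is 2 Ag^+(aq) + Sn^2+(aq) → 2 Ag(s) + Sn^4+(aq), so Q = [Sn^4+(aq)] / ([Ag^+(aq)]^2·[Sn^2+(aq)]).
Substituting the known concentrations and solving, log [Ag^+(aq)] = −2.170 and [Ag^+(aq)] = 0.0068 M.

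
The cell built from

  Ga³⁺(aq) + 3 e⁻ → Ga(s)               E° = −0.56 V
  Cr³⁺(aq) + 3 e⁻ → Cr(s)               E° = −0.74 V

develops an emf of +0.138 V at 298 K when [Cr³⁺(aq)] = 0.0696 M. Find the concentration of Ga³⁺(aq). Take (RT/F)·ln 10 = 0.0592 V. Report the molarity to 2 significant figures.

The Ga³⁺/Ga couple has the larger reduction potential, so it is the cathode: E°cell = −0.56 − (−0.74) = +0.18 V and n = 3.
Since E = E° − (0.0592/n)·log Q, log Q = n(E° − E)/0.0592 = 2.128.
The balanced reaction is Ga³⁺(aq) + Cr(s) → Ga(s) + Cr³⁺(aq), so Q = [Cr³⁺(aq)] / [Ga³⁺(aq)].
Isolating [Ga³⁺(aq)] in Q = 10^{2.128} yields log [Ga³⁺(aq)] = −3.285, i.e. 0.00052 M.

0.00052 M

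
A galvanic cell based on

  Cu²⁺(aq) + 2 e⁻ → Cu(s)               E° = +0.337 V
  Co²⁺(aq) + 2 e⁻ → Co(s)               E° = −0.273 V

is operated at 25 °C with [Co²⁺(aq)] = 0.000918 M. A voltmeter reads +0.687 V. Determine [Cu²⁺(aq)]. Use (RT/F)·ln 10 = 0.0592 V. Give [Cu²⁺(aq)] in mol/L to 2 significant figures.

The Cu²⁺/Cu couple has the larger reduction potential, so it is the cathode: E°cell = +0.337 − (−0.273) = +0.610 V and n = 2.
From the Nernst equation, log Q = n(E° − E)/0.0592 = 2·(+0.610 − (+0.687))/0.0592 = −2.601.
For Cu²⁺(aq) + Co(s) → Cu(s) + Co²⁺(aq), the reaction quotient is Q = [Co²⁺(aq)] / [Cu²⁺(aq)].
Solving for the unknown gives log [Cu²⁺(aq)] = −0.436, so [Cu²⁺(aq)] ≈ 0.37 M.

0.37 M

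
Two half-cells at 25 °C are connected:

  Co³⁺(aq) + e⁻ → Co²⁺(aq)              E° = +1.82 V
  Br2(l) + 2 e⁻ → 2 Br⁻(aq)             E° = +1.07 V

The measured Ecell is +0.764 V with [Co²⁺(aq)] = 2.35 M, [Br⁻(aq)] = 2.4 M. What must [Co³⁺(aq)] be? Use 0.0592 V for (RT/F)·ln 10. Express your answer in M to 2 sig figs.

Co³⁺/Co²⁺ is the cathode (higher E°); E°cell = +1.82 − (+1.07) = +0.75 V with n = 2.
Rearranging E = E° − (0.0592/n)·log Q gives log Q = 2(+0.75 − (+0.764))/0.0592 = −0.473.
The balanced reaction is 2 Co³⁺(aq) + 2 Br⁻(aq) → 2 Co²⁺(aq) + Br2(l), so Q = [Co²⁺(aq)]^2 / ([Co³⁺(aq)]^2·[Br⁻(aq)]^2).
Solving for the unknown gives log [Co³⁺(aq)] = 0.227, so [Co³⁺(aq)] ≈ 1.7 M.

1.7 M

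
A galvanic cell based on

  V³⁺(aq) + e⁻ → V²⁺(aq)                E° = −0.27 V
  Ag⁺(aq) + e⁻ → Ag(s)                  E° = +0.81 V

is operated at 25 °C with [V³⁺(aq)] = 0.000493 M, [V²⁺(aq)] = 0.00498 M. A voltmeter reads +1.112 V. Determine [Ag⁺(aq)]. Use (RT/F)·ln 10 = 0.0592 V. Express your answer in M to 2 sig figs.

Ag⁺/Ag is the cathode (higher E°); E°cell = +0.81 − (−0.27) = +1.08 V with n = 1.
Rearranging E = E° − (0.0592/n)·log Q gives log Q = 1(+1.08 − (+1.112))/0.0592 = −0.541.
For Ag⁺(aq) + V²⁺(aq) → Ag(s) + V³⁺(aq), the reaction quotient is Q = [V³⁺(aq)] / ([Ag⁺(aq)]·[V²⁺(aq)]).
Substituting the known concentrations and solving, log [Ag⁺(aq)] = −0.463 and [Ag⁺(aq)] = 0.34 M.

0.34 M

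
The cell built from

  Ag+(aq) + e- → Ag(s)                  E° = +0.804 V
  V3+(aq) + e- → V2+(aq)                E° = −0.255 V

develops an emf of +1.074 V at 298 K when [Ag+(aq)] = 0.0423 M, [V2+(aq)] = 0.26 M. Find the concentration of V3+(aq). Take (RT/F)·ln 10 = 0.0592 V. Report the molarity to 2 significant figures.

The Ag⁺/Ag couple has the larger reduction potential, so it is the cathode: E°cell = +0.804 − (−0.255) = +1.059 V and n = 1.
Rearranging E = E° − (0.0592/n)·log Q gives log Q = 1(+1.059 − (+1.074))/0.0592 = −0.253.
Balancing electrons gives Ag+(aq) + V2+(aq) → Ag(s) + V3+(aq); thus Q = [V3+(aq)] / ([Ag+(aq)]·[V2+(aq)]).
Substituting the known concentrations and solving, log [V3+(aq)] = −2.212 and [V3+(aq)] = 0.0061 M.

0.0061 M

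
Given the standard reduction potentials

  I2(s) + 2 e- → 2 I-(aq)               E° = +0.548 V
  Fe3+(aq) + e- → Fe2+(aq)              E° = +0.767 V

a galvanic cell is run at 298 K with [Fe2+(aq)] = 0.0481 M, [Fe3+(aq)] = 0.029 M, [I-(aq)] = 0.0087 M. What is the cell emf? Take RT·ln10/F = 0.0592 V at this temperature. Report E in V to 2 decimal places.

+0.08 V

Fe³⁺/Fe²⁺ is reduced (cathode, E° = +0.767 V) and I₂/I⁻ is oxidized (anode).
E°cell = E°cat − E°an = +0.767 − (+0.548) = +0.219 V; n = 2.
For the overall reaction 2 Fe3+(aq) + 2 I-(aq) → 2 Fe2+(aq) + I2(s), Q = [Fe2+(aq)]^2 / ([Fe3+(aq)]^2·[I-(aq)]^2) = 3.63×10^4, giving log Q = 4.560.
Applying E = E° − (RT ln10/nF)·log Q gives +0.219 − (0.0592/2)(4.560) = +0.08 V.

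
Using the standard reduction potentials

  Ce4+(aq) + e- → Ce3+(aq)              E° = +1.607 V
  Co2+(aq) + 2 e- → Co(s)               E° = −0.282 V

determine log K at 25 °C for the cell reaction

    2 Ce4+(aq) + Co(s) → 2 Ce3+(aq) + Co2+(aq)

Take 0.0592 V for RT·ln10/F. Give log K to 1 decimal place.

log K = 63.8

The Ce⁴⁺/Ce³⁺ couple is reduced (cathode); E°cell = +1.607 − (−0.282) = +1.889 V with n = 2.
At equilibrium E = 0, so log K = nE°cell / 0.0592 = (2)(+1.889) / 0.0592 = 63.8.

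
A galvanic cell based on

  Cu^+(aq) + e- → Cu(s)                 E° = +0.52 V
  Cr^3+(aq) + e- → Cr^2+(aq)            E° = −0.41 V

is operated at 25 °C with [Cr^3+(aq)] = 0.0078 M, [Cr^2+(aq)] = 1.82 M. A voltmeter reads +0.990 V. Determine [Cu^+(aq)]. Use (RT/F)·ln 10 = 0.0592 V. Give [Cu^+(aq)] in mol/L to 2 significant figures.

With Cu⁺/Cu at the cathode and Cr³⁺/Cr²⁺ at the anode, E°cell = +0.52 − (−0.41) = +0.93 V (n = 1).
Since E = E° − (0.0592/n)·log Q, log Q = n(E° − E)/0.0592 = −1.014.
Balancing electrons gives Cu^+(aq) + Cr^2+(aq) → Cu(s) + Cr^3+(aq); thus Q = [Cr^3+(aq)] / ([Cu^+(aq)]·[Cr^2+(aq)]).
Solving for the unknown gives log [Cu^+(aq)] = −1.354, so [Cu^+(aq)] ≈ 0.044 M.

0.044 M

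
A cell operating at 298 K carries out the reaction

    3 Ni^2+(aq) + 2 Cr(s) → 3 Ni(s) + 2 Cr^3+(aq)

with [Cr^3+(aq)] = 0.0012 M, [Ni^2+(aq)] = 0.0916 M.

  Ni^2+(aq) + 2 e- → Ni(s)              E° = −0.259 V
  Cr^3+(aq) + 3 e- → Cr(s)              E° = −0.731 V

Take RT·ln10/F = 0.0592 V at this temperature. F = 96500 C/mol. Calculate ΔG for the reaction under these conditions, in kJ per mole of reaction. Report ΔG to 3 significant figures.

The standard cell potential is −0.259 − (−0.731) = +0.472 V, with n = 6 electrons in the balanced equation.
Q = [Cr^3+(aq)]^2 / [Ni^2+(aq)]^3 = 0.00187, so log Q = −2.727 and E = +0.472 − (0.0592/6)(−2.727) = +0.4989 V.
ΔG = −nFE = −(6)(96500)(+0.4989) J/mol = −289 kJ/mol.

−289 kJ/mol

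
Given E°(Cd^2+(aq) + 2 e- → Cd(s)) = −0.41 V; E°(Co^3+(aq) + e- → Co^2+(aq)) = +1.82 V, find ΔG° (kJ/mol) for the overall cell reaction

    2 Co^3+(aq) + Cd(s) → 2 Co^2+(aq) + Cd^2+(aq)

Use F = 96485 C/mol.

In the reaction as written Co^3+(aq) is reduced, so the Co³⁺/Co²⁺ couple is the cathode and Cd²⁺/Cd is the anode.
E°cell = +1.82 − (−0.41) = +2.23 V; balancing electrons gives n = 2.
ΔG° = −nFE°cell = −(2)(96485)(+2.23) J/mol = −430 kJ/mol.

−430 kJ/mol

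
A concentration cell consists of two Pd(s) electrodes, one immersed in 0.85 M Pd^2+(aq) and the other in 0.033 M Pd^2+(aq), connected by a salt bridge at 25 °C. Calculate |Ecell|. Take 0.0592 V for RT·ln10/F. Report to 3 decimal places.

0.042 V

For a concentration cell E°cell = 0, since both electrodes use the same couple.
The compartment with the higher Pd^2+(aq) concentration (0.85 M) acts as the cathode; ions are reduced there and produced at the dilute (0.033 M) anode.
With n = 2, Ecell = −(0.0592/2)·log([dilute]/[conc]) = −(0.0592/2)·log(0.033/0.85) = +0.042 V.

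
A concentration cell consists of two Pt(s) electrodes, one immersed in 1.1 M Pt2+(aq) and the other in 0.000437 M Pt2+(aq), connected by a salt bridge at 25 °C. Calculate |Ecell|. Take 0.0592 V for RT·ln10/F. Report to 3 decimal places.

For a concentration cell E°cell = 0, since both electrodes use the same couple.
The compartment with the higher Pt2+(aq) concentration (1.1 M) acts as the cathode; ions are reduced there and produced at the dilute (0.000437 M) anode.
With n = 2, Ecell = −(0.0592/2)·log([dilute]/[conc]) = −(0.0592/2)·log(0.000437/1.1) = +0.101 V.

0.101 V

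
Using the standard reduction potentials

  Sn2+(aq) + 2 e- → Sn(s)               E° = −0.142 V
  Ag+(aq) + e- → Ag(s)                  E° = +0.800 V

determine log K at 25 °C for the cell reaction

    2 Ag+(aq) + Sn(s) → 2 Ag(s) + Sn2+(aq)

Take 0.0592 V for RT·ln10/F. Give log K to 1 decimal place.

The Ag⁺/Ag couple is reduced (cathode); E°cell = +0.800 − (−0.142) = +0.942 V with n = 2.
At equilibrium E = 0, so log K = nE°cell / 0.0592 = (2)(+0.942) / 0.0592 = 31.8.

log K = 31.8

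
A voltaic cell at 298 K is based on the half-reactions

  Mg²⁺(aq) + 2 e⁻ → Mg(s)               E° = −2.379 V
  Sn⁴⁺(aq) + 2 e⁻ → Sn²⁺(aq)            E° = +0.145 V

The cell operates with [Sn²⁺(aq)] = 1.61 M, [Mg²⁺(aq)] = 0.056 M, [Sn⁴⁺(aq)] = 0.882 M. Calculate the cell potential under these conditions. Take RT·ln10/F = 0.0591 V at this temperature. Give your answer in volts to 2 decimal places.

Sn⁴⁺/Sn²⁺ is reduced (cathode, E° = +0.145 V) and Mg²⁺/Mg is oxidized (anode).
The standard potential is +0.145 − (−2.379) = +2.524 V and the balanced reaction transfers n = 2 electrons.
Balancing gives Sn⁴⁺(aq) + Mg(s) → Sn²⁺(aq) + Mg²⁺(aq); hence Q = ([Sn²⁺(aq)]·[Mg²⁺(aq)]) / [Sn⁴⁺(aq)] = 0.102 (log Q = −0.990).
Applying E = E° − (RT ln10/nF)·log Q gives +2.524 − (0.0591/2)(−0.990) = +2.55 V.

+2.55 V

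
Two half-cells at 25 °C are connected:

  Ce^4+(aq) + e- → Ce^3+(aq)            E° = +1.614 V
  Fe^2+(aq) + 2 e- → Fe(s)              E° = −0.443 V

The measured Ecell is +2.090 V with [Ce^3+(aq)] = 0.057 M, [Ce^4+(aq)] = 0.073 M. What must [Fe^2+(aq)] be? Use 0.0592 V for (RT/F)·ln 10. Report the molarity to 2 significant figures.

0.13 M

The Ce⁴⁺/Ce³⁺ couple has the larger reduction potential, so it is the cathode: E°cell = +1.614 − (−0.443) = +2.057 V and n = 2.
From the Nernst equation, log Q = n(E° − E)/0.0592 = 2·(+2.057 − (+2.090))/0.0592 = −1.115.
Balancing electrons gives 2 Ce^4+(aq) + Fe(s) → 2 Ce^3+(aq) + Fe^2+(aq); thus Q = ([Ce^3+(aq)]^2·[Fe^2+(aq)]) / [Ce^4+(aq)]^2.
Substituting the known concentrations and solving, log [Fe^2+(aq)] = −0.900 and [Fe^2+(aq)] = 0.13 M.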